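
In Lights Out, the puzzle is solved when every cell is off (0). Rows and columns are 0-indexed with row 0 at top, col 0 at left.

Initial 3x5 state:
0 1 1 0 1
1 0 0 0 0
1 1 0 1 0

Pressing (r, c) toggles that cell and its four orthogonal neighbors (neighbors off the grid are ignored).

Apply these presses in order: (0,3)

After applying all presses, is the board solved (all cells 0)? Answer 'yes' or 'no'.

Answer: no

Derivation:
After press 1 at (0,3):
0 1 0 1 0
1 0 0 1 0
1 1 0 1 0

Lights still on: 7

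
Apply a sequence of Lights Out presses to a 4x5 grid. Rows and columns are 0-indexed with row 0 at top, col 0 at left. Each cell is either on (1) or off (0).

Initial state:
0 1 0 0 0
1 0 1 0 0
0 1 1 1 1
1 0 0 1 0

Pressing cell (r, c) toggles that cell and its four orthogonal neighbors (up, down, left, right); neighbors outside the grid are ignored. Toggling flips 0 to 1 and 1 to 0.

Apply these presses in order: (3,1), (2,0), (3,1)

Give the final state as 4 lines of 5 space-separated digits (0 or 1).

Answer: 0 1 0 0 0
0 0 1 0 0
1 0 1 1 1
0 0 0 1 0

Derivation:
After press 1 at (3,1):
0 1 0 0 0
1 0 1 0 0
0 0 1 1 1
0 1 1 1 0

After press 2 at (2,0):
0 1 0 0 0
0 0 1 0 0
1 1 1 1 1
1 1 1 1 0

After press 3 at (3,1):
0 1 0 0 0
0 0 1 0 0
1 0 1 1 1
0 0 0 1 0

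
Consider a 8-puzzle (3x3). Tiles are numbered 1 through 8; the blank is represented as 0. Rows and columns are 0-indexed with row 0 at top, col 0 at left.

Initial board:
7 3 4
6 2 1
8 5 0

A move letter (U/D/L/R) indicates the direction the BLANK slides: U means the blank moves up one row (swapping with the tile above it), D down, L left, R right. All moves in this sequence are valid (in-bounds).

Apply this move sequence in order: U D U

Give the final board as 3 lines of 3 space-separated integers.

Answer: 7 3 4
6 2 0
8 5 1

Derivation:
After move 1 (U):
7 3 4
6 2 0
8 5 1

After move 2 (D):
7 3 4
6 2 1
8 5 0

After move 3 (U):
7 3 4
6 2 0
8 5 1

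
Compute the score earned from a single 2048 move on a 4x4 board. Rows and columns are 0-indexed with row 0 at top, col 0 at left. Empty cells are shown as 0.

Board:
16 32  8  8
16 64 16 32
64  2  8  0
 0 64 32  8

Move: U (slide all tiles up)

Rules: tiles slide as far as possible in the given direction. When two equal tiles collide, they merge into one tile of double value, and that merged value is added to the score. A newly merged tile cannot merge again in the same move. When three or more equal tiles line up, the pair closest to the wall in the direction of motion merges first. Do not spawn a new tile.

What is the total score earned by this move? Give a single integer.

Answer: 32

Derivation:
Slide up:
col 0: [16, 16, 64, 0] -> [32, 64, 0, 0]  score +32 (running 32)
col 1: [32, 64, 2, 64] -> [32, 64, 2, 64]  score +0 (running 32)
col 2: [8, 16, 8, 32] -> [8, 16, 8, 32]  score +0 (running 32)
col 3: [8, 32, 0, 8] -> [8, 32, 8, 0]  score +0 (running 32)
Board after move:
32 32  8  8
64 64 16 32
 0  2  8  8
 0 64 32  0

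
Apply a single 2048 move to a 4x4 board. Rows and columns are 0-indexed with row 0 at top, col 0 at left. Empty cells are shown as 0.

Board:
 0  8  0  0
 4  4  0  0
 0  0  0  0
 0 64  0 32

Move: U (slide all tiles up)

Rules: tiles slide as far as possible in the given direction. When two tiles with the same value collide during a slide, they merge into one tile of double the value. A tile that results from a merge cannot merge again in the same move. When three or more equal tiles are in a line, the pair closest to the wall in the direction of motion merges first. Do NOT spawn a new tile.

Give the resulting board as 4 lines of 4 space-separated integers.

Answer:  4  8  0 32
 0  4  0  0
 0 64  0  0
 0  0  0  0

Derivation:
Slide up:
col 0: [0, 4, 0, 0] -> [4, 0, 0, 0]
col 1: [8, 4, 0, 64] -> [8, 4, 64, 0]
col 2: [0, 0, 0, 0] -> [0, 0, 0, 0]
col 3: [0, 0, 0, 32] -> [32, 0, 0, 0]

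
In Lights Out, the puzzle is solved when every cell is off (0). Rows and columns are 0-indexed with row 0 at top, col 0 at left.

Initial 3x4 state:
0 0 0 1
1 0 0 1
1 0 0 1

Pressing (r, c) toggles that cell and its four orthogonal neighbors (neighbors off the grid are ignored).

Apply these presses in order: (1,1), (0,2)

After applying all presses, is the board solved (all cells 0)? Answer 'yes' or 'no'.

Answer: no

Derivation:
After press 1 at (1,1):
0 1 0 1
0 1 1 1
1 1 0 1

After press 2 at (0,2):
0 0 1 0
0 1 0 1
1 1 0 1

Lights still on: 6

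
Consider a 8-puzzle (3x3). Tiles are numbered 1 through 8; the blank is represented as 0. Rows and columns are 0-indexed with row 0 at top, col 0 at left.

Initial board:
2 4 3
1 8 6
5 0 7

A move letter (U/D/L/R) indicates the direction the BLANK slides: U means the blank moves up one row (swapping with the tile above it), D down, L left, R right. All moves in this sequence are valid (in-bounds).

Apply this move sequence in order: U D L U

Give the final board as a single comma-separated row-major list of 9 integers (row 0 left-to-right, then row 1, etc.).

After move 1 (U):
2 4 3
1 0 6
5 8 7

After move 2 (D):
2 4 3
1 8 6
5 0 7

After move 3 (L):
2 4 3
1 8 6
0 5 7

After move 4 (U):
2 4 3
0 8 6
1 5 7

Answer: 2, 4, 3, 0, 8, 6, 1, 5, 7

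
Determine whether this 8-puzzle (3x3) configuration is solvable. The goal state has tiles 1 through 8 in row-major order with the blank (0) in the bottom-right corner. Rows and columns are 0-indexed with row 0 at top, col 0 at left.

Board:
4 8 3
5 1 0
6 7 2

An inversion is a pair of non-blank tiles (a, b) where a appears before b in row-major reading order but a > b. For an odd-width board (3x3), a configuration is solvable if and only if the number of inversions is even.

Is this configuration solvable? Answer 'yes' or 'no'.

Answer: no

Derivation:
Inversions (pairs i<j in row-major order where tile[i] > tile[j] > 0): 15
15 is odd, so the puzzle is not solvable.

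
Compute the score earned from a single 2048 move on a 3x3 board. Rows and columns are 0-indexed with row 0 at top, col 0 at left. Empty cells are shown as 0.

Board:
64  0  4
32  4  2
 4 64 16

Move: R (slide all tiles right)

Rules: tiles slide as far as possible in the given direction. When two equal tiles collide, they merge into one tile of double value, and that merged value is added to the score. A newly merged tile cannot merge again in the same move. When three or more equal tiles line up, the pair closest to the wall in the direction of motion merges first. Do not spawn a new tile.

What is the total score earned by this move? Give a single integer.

Slide right:
row 0: [64, 0, 4] -> [0, 64, 4]  score +0 (running 0)
row 1: [32, 4, 2] -> [32, 4, 2]  score +0 (running 0)
row 2: [4, 64, 16] -> [4, 64, 16]  score +0 (running 0)
Board after move:
 0 64  4
32  4  2
 4 64 16

Answer: 0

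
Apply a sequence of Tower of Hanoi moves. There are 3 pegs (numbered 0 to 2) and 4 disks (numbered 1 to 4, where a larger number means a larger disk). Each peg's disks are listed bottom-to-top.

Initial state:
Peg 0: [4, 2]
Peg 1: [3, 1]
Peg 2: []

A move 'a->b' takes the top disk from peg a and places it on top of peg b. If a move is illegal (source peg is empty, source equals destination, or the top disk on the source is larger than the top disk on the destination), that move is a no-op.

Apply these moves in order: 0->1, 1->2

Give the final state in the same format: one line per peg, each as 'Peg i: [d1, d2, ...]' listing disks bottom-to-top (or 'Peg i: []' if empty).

Answer: Peg 0: [4, 2]
Peg 1: [3]
Peg 2: [1]

Derivation:
After move 1 (0->1):
Peg 0: [4, 2]
Peg 1: [3, 1]
Peg 2: []

After move 2 (1->2):
Peg 0: [4, 2]
Peg 1: [3]
Peg 2: [1]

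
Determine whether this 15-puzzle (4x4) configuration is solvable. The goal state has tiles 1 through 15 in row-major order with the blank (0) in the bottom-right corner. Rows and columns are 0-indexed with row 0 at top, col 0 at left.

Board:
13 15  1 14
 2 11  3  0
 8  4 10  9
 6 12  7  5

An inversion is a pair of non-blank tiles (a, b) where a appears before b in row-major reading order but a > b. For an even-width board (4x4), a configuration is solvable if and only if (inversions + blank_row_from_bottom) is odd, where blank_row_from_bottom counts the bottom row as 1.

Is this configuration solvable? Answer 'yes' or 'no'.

Answer: no

Derivation:
Inversions: 59
Blank is in row 1 (0-indexed from top), which is row 3 counting from the bottom (bottom = 1).
59 + 3 = 62, which is even, so the puzzle is not solvable.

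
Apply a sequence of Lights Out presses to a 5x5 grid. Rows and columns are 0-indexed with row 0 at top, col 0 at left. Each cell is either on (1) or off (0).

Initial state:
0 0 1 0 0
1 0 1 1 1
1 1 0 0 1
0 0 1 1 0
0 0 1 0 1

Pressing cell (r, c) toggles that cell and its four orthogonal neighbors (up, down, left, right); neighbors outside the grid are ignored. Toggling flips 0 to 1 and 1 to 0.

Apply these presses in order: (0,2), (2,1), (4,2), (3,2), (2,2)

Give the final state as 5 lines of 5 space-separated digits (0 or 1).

After press 1 at (0,2):
0 1 0 1 0
1 0 0 1 1
1 1 0 0 1
0 0 1 1 0
0 0 1 0 1

After press 2 at (2,1):
0 1 0 1 0
1 1 0 1 1
0 0 1 0 1
0 1 1 1 0
0 0 1 0 1

After press 3 at (4,2):
0 1 0 1 0
1 1 0 1 1
0 0 1 0 1
0 1 0 1 0
0 1 0 1 1

After press 4 at (3,2):
0 1 0 1 0
1 1 0 1 1
0 0 0 0 1
0 0 1 0 0
0 1 1 1 1

After press 5 at (2,2):
0 1 0 1 0
1 1 1 1 1
0 1 1 1 1
0 0 0 0 0
0 1 1 1 1

Answer: 0 1 0 1 0
1 1 1 1 1
0 1 1 1 1
0 0 0 0 0
0 1 1 1 1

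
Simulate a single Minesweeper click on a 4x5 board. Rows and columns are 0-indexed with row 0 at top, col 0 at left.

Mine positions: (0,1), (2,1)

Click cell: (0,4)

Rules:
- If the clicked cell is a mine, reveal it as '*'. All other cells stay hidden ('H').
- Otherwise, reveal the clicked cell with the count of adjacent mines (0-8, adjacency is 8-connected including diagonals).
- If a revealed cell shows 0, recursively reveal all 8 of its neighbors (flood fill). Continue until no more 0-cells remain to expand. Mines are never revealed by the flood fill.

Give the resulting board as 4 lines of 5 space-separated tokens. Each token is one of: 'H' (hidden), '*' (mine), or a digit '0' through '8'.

H H 1 0 0
H H 2 0 0
H H 1 0 0
H H 1 0 0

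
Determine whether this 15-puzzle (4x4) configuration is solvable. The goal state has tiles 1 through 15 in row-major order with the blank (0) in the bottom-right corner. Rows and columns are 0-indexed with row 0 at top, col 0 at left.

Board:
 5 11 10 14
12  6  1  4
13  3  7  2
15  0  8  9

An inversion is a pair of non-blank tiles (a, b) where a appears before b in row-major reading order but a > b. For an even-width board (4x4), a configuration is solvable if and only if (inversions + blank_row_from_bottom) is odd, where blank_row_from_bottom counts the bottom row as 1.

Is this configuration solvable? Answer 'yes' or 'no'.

Answer: yes

Derivation:
Inversions: 54
Blank is in row 3 (0-indexed from top), which is row 1 counting from the bottom (bottom = 1).
54 + 1 = 55, which is odd, so the puzzle is solvable.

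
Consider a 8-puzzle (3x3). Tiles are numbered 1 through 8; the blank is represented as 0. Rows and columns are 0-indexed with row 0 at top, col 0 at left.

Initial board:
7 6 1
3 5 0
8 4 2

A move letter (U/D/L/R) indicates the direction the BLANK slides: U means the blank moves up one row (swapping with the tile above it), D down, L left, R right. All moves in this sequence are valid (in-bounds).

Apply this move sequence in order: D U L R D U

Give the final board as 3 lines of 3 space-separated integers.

Answer: 7 6 1
3 5 0
8 4 2

Derivation:
After move 1 (D):
7 6 1
3 5 2
8 4 0

After move 2 (U):
7 6 1
3 5 0
8 4 2

After move 3 (L):
7 6 1
3 0 5
8 4 2

After move 4 (R):
7 6 1
3 5 0
8 4 2

After move 5 (D):
7 6 1
3 5 2
8 4 0

After move 6 (U):
7 6 1
3 5 0
8 4 2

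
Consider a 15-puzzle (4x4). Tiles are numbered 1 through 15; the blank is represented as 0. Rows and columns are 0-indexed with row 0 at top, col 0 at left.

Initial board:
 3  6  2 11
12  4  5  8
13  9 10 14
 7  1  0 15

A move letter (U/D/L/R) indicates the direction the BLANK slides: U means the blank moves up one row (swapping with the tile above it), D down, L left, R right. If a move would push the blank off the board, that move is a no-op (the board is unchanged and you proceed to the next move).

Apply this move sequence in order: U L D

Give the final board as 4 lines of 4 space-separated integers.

Answer:  3  6  2 11
12  4  5  8
13  1  9 14
 7  0 10 15

Derivation:
After move 1 (U):
 3  6  2 11
12  4  5  8
13  9  0 14
 7  1 10 15

After move 2 (L):
 3  6  2 11
12  4  5  8
13  0  9 14
 7  1 10 15

After move 3 (D):
 3  6  2 11
12  4  5  8
13  1  9 14
 7  0 10 15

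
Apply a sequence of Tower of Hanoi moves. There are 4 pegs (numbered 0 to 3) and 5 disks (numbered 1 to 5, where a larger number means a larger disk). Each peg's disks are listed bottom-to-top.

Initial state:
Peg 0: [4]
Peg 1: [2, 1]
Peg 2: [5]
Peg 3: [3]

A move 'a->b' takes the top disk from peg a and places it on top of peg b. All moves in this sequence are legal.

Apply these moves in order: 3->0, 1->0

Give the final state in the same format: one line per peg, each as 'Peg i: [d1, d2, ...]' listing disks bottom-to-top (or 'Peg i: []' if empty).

Answer: Peg 0: [4, 3, 1]
Peg 1: [2]
Peg 2: [5]
Peg 3: []

Derivation:
After move 1 (3->0):
Peg 0: [4, 3]
Peg 1: [2, 1]
Peg 2: [5]
Peg 3: []

After move 2 (1->0):
Peg 0: [4, 3, 1]
Peg 1: [2]
Peg 2: [5]
Peg 3: []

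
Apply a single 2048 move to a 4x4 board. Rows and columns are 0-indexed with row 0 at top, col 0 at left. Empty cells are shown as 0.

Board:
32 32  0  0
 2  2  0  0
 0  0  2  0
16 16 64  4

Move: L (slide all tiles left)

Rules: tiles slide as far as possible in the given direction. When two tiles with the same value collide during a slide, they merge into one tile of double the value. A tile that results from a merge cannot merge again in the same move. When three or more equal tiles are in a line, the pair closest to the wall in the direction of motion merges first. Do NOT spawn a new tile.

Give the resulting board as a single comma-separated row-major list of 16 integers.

Answer: 64, 0, 0, 0, 4, 0, 0, 0, 2, 0, 0, 0, 32, 64, 4, 0

Derivation:
Slide left:
row 0: [32, 32, 0, 0] -> [64, 0, 0, 0]
row 1: [2, 2, 0, 0] -> [4, 0, 0, 0]
row 2: [0, 0, 2, 0] -> [2, 0, 0, 0]
row 3: [16, 16, 64, 4] -> [32, 64, 4, 0]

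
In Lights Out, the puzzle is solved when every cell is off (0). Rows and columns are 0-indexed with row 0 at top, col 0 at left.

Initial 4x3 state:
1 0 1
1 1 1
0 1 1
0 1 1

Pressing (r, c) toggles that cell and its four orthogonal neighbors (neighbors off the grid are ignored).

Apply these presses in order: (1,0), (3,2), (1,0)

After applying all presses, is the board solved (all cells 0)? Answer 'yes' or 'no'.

Answer: no

Derivation:
After press 1 at (1,0):
0 0 1
0 0 1
1 1 1
0 1 1

After press 2 at (3,2):
0 0 1
0 0 1
1 1 0
0 0 0

After press 3 at (1,0):
1 0 1
1 1 1
0 1 0
0 0 0

Lights still on: 6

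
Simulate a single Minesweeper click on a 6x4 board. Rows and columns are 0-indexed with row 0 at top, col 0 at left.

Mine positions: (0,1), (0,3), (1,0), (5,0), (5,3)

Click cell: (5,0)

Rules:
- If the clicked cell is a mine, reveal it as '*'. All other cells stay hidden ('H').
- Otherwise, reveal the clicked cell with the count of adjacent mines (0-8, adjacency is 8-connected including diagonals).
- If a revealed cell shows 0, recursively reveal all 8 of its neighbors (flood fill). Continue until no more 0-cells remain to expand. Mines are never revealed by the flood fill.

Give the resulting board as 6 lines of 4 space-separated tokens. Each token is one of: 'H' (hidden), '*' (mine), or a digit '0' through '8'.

H H H H
H H H H
H H H H
H H H H
H H H H
* H H H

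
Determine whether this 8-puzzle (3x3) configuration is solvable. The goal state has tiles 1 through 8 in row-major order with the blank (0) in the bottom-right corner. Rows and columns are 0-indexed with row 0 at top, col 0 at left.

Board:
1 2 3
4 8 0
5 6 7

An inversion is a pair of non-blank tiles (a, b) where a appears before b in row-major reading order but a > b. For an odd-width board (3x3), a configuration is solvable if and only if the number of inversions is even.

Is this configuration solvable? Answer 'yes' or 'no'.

Inversions (pairs i<j in row-major order where tile[i] > tile[j] > 0): 3
3 is odd, so the puzzle is not solvable.

Answer: no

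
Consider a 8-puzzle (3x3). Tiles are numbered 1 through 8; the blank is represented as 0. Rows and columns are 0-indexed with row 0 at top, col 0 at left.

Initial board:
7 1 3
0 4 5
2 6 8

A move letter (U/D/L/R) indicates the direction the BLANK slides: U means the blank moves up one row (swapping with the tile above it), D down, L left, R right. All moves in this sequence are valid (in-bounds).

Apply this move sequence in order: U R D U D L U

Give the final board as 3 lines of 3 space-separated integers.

After move 1 (U):
0 1 3
7 4 5
2 6 8

After move 2 (R):
1 0 3
7 4 5
2 6 8

After move 3 (D):
1 4 3
7 0 5
2 6 8

After move 4 (U):
1 0 3
7 4 5
2 6 8

After move 5 (D):
1 4 3
7 0 5
2 6 8

After move 6 (L):
1 4 3
0 7 5
2 6 8

After move 7 (U):
0 4 3
1 7 5
2 6 8

Answer: 0 4 3
1 7 5
2 6 8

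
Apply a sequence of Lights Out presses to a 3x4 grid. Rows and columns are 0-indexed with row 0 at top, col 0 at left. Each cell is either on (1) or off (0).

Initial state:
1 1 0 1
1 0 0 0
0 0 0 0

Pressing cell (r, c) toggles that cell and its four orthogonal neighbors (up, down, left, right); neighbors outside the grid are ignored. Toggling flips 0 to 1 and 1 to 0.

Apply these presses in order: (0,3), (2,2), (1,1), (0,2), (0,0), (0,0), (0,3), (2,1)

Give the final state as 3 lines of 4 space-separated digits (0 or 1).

After press 1 at (0,3):
1 1 1 0
1 0 0 1
0 0 0 0

After press 2 at (2,2):
1 1 1 0
1 0 1 1
0 1 1 1

After press 3 at (1,1):
1 0 1 0
0 1 0 1
0 0 1 1

After press 4 at (0,2):
1 1 0 1
0 1 1 1
0 0 1 1

After press 5 at (0,0):
0 0 0 1
1 1 1 1
0 0 1 1

After press 6 at (0,0):
1 1 0 1
0 1 1 1
0 0 1 1

After press 7 at (0,3):
1 1 1 0
0 1 1 0
0 0 1 1

After press 8 at (2,1):
1 1 1 0
0 0 1 0
1 1 0 1

Answer: 1 1 1 0
0 0 1 0
1 1 0 1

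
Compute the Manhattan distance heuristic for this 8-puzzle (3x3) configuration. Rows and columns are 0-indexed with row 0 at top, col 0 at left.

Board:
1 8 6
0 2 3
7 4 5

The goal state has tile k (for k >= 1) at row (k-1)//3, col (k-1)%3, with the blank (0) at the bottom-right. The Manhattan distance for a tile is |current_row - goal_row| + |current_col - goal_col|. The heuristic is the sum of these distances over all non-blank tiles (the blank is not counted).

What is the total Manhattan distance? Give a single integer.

Tile 1: (0,0)->(0,0) = 0
Tile 8: (0,1)->(2,1) = 2
Tile 6: (0,2)->(1,2) = 1
Tile 2: (1,1)->(0,1) = 1
Tile 3: (1,2)->(0,2) = 1
Tile 7: (2,0)->(2,0) = 0
Tile 4: (2,1)->(1,0) = 2
Tile 5: (2,2)->(1,1) = 2
Sum: 0 + 2 + 1 + 1 + 1 + 0 + 2 + 2 = 9

Answer: 9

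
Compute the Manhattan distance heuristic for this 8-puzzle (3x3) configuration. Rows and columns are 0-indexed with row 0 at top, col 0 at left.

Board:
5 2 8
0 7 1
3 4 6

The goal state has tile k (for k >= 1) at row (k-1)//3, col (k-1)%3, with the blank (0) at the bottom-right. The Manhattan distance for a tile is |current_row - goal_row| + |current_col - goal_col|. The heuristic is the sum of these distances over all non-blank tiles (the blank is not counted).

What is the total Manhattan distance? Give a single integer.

Tile 5: at (0,0), goal (1,1), distance |0-1|+|0-1| = 2
Tile 2: at (0,1), goal (0,1), distance |0-0|+|1-1| = 0
Tile 8: at (0,2), goal (2,1), distance |0-2|+|2-1| = 3
Tile 7: at (1,1), goal (2,0), distance |1-2|+|1-0| = 2
Tile 1: at (1,2), goal (0,0), distance |1-0|+|2-0| = 3
Tile 3: at (2,0), goal (0,2), distance |2-0|+|0-2| = 4
Tile 4: at (2,1), goal (1,0), distance |2-1|+|1-0| = 2
Tile 6: at (2,2), goal (1,2), distance |2-1|+|2-2| = 1
Sum: 2 + 0 + 3 + 2 + 3 + 4 + 2 + 1 = 17

Answer: 17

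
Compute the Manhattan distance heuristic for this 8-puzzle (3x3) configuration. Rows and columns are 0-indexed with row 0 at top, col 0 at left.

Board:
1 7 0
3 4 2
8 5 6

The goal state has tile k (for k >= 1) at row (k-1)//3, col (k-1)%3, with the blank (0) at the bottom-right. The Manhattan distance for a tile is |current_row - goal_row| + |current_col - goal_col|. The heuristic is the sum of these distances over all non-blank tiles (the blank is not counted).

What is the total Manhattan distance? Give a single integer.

Answer: 12

Derivation:
Tile 1: at (0,0), goal (0,0), distance |0-0|+|0-0| = 0
Tile 7: at (0,1), goal (2,0), distance |0-2|+|1-0| = 3
Tile 3: at (1,0), goal (0,2), distance |1-0|+|0-2| = 3
Tile 4: at (1,1), goal (1,0), distance |1-1|+|1-0| = 1
Tile 2: at (1,2), goal (0,1), distance |1-0|+|2-1| = 2
Tile 8: at (2,0), goal (2,1), distance |2-2|+|0-1| = 1
Tile 5: at (2,1), goal (1,1), distance |2-1|+|1-1| = 1
Tile 6: at (2,2), goal (1,2), distance |2-1|+|2-2| = 1
Sum: 0 + 3 + 3 + 1 + 2 + 1 + 1 + 1 = 12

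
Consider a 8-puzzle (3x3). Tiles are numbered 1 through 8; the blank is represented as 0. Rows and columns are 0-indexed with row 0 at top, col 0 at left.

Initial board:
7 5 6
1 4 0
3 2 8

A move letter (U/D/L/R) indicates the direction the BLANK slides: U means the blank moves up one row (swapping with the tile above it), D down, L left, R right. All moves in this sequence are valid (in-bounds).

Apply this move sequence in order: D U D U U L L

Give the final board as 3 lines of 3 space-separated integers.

After move 1 (D):
7 5 6
1 4 8
3 2 0

After move 2 (U):
7 5 6
1 4 0
3 2 8

After move 3 (D):
7 5 6
1 4 8
3 2 0

After move 4 (U):
7 5 6
1 4 0
3 2 8

After move 5 (U):
7 5 0
1 4 6
3 2 8

After move 6 (L):
7 0 5
1 4 6
3 2 8

After move 7 (L):
0 7 5
1 4 6
3 2 8

Answer: 0 7 5
1 4 6
3 2 8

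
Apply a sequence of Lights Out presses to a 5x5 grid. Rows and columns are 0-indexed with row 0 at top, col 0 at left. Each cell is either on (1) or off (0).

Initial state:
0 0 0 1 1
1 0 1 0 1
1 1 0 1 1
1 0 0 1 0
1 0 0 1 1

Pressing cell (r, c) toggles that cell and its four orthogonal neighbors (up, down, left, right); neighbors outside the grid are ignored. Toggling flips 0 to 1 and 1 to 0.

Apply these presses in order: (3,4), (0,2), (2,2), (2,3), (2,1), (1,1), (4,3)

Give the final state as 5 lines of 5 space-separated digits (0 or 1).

After press 1 at (3,4):
0 0 0 1 1
1 0 1 0 1
1 1 0 1 0
1 0 0 0 1
1 0 0 1 0

After press 2 at (0,2):
0 1 1 0 1
1 0 0 0 1
1 1 0 1 0
1 0 0 0 1
1 0 0 1 0

After press 3 at (2,2):
0 1 1 0 1
1 0 1 0 1
1 0 1 0 0
1 0 1 0 1
1 0 0 1 0

After press 4 at (2,3):
0 1 1 0 1
1 0 1 1 1
1 0 0 1 1
1 0 1 1 1
1 0 0 1 0

After press 5 at (2,1):
0 1 1 0 1
1 1 1 1 1
0 1 1 1 1
1 1 1 1 1
1 0 0 1 0

After press 6 at (1,1):
0 0 1 0 1
0 0 0 1 1
0 0 1 1 1
1 1 1 1 1
1 0 0 1 0

After press 7 at (4,3):
0 0 1 0 1
0 0 0 1 1
0 0 1 1 1
1 1 1 0 1
1 0 1 0 1

Answer: 0 0 1 0 1
0 0 0 1 1
0 0 1 1 1
1 1 1 0 1
1 0 1 0 1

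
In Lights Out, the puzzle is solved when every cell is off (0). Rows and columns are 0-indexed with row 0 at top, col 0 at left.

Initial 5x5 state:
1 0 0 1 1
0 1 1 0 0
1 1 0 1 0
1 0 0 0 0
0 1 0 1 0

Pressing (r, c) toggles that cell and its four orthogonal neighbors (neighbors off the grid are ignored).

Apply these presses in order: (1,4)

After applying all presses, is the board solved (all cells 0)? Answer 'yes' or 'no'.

Answer: no

Derivation:
After press 1 at (1,4):
1 0 0 1 0
0 1 1 1 1
1 1 0 1 1
1 0 0 0 0
0 1 0 1 0

Lights still on: 13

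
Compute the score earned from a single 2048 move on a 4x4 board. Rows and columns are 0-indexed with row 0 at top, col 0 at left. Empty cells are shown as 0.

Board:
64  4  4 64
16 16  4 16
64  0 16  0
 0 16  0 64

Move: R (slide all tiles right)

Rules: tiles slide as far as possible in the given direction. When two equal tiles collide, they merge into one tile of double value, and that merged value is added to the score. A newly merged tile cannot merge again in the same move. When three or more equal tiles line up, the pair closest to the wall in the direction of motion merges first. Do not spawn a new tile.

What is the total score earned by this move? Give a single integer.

Answer: 40

Derivation:
Slide right:
row 0: [64, 4, 4, 64] -> [0, 64, 8, 64]  score +8 (running 8)
row 1: [16, 16, 4, 16] -> [0, 32, 4, 16]  score +32 (running 40)
row 2: [64, 0, 16, 0] -> [0, 0, 64, 16]  score +0 (running 40)
row 3: [0, 16, 0, 64] -> [0, 0, 16, 64]  score +0 (running 40)
Board after move:
 0 64  8 64
 0 32  4 16
 0  0 64 16
 0  0 16 64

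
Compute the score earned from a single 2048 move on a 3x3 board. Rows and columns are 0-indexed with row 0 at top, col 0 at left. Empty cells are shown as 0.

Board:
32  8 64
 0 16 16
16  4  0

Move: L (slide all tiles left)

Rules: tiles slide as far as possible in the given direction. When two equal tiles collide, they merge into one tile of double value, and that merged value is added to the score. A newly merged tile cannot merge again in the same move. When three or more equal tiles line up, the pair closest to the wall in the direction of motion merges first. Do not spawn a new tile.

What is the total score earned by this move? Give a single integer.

Answer: 32

Derivation:
Slide left:
row 0: [32, 8, 64] -> [32, 8, 64]  score +0 (running 0)
row 1: [0, 16, 16] -> [32, 0, 0]  score +32 (running 32)
row 2: [16, 4, 0] -> [16, 4, 0]  score +0 (running 32)
Board after move:
32  8 64
32  0  0
16  4  0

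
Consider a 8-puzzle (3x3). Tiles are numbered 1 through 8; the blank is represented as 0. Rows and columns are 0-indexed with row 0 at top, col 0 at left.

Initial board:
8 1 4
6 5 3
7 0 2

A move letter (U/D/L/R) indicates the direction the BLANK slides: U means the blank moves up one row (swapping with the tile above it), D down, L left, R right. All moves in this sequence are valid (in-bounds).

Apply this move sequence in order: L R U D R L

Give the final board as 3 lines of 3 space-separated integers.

After move 1 (L):
8 1 4
6 5 3
0 7 2

After move 2 (R):
8 1 4
6 5 3
7 0 2

After move 3 (U):
8 1 4
6 0 3
7 5 2

After move 4 (D):
8 1 4
6 5 3
7 0 2

After move 5 (R):
8 1 4
6 5 3
7 2 0

After move 6 (L):
8 1 4
6 5 3
7 0 2

Answer: 8 1 4
6 5 3
7 0 2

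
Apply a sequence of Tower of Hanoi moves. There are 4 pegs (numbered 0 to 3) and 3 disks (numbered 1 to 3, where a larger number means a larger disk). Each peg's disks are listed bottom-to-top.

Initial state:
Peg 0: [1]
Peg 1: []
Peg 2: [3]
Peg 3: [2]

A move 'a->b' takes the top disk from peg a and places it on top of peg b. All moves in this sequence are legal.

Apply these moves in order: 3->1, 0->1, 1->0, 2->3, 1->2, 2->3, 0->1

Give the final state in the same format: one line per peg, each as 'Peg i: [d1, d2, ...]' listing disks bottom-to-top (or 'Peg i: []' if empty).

Answer: Peg 0: []
Peg 1: [1]
Peg 2: []
Peg 3: [3, 2]

Derivation:
After move 1 (3->1):
Peg 0: [1]
Peg 1: [2]
Peg 2: [3]
Peg 3: []

After move 2 (0->1):
Peg 0: []
Peg 1: [2, 1]
Peg 2: [3]
Peg 3: []

After move 3 (1->0):
Peg 0: [1]
Peg 1: [2]
Peg 2: [3]
Peg 3: []

After move 4 (2->3):
Peg 0: [1]
Peg 1: [2]
Peg 2: []
Peg 3: [3]

After move 5 (1->2):
Peg 0: [1]
Peg 1: []
Peg 2: [2]
Peg 3: [3]

After move 6 (2->3):
Peg 0: [1]
Peg 1: []
Peg 2: []
Peg 3: [3, 2]

After move 7 (0->1):
Peg 0: []
Peg 1: [1]
Peg 2: []
Peg 3: [3, 2]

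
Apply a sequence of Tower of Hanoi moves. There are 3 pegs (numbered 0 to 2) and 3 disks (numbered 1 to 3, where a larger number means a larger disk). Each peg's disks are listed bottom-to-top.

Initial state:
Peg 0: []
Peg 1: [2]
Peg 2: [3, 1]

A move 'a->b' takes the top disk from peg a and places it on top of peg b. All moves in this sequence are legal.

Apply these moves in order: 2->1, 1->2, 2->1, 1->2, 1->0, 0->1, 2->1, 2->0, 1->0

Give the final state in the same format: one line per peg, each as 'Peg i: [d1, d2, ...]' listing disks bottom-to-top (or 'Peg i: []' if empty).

After move 1 (2->1):
Peg 0: []
Peg 1: [2, 1]
Peg 2: [3]

After move 2 (1->2):
Peg 0: []
Peg 1: [2]
Peg 2: [3, 1]

After move 3 (2->1):
Peg 0: []
Peg 1: [2, 1]
Peg 2: [3]

After move 4 (1->2):
Peg 0: []
Peg 1: [2]
Peg 2: [3, 1]

After move 5 (1->0):
Peg 0: [2]
Peg 1: []
Peg 2: [3, 1]

After move 6 (0->1):
Peg 0: []
Peg 1: [2]
Peg 2: [3, 1]

After move 7 (2->1):
Peg 0: []
Peg 1: [2, 1]
Peg 2: [3]

After move 8 (2->0):
Peg 0: [3]
Peg 1: [2, 1]
Peg 2: []

After move 9 (1->0):
Peg 0: [3, 1]
Peg 1: [2]
Peg 2: []

Answer: Peg 0: [3, 1]
Peg 1: [2]
Peg 2: []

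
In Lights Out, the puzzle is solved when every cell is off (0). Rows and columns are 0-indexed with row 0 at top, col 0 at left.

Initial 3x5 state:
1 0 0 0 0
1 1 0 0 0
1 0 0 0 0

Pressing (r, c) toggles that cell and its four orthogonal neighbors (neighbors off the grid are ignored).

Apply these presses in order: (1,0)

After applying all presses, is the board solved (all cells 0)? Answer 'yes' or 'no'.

Answer: yes

Derivation:
After press 1 at (1,0):
0 0 0 0 0
0 0 0 0 0
0 0 0 0 0

Lights still on: 0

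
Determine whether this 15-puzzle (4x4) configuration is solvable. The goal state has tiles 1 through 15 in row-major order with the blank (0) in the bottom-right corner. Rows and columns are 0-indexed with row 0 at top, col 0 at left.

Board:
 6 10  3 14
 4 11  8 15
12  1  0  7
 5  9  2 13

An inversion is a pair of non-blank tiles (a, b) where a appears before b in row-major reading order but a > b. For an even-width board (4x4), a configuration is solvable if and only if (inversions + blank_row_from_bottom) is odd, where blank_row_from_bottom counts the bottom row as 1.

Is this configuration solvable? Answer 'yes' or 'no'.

Answer: yes

Derivation:
Inversions: 53
Blank is in row 2 (0-indexed from top), which is row 2 counting from the bottom (bottom = 1).
53 + 2 = 55, which is odd, so the puzzle is solvable.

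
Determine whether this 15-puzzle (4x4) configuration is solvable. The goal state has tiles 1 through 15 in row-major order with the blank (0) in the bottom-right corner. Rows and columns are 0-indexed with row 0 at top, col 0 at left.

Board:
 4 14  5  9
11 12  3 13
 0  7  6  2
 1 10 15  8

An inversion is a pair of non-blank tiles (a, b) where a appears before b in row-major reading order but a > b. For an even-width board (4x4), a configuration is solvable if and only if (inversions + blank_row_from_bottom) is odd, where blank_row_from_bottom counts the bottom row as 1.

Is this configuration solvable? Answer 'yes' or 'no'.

Answer: no

Derivation:
Inversions: 54
Blank is in row 2 (0-indexed from top), which is row 2 counting from the bottom (bottom = 1).
54 + 2 = 56, which is even, so the puzzle is not solvable.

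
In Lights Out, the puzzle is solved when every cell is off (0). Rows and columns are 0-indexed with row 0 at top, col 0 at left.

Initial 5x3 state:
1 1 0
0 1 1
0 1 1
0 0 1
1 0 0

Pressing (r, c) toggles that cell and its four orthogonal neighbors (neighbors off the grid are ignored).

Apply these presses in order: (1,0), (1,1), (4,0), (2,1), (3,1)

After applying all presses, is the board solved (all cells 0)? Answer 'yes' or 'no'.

Answer: yes

Derivation:
After press 1 at (1,0):
0 1 0
1 0 1
1 1 1
0 0 1
1 0 0

After press 2 at (1,1):
0 0 0
0 1 0
1 0 1
0 0 1
1 0 0

After press 3 at (4,0):
0 0 0
0 1 0
1 0 1
1 0 1
0 1 0

After press 4 at (2,1):
0 0 0
0 0 0
0 1 0
1 1 1
0 1 0

After press 5 at (3,1):
0 0 0
0 0 0
0 0 0
0 0 0
0 0 0

Lights still on: 0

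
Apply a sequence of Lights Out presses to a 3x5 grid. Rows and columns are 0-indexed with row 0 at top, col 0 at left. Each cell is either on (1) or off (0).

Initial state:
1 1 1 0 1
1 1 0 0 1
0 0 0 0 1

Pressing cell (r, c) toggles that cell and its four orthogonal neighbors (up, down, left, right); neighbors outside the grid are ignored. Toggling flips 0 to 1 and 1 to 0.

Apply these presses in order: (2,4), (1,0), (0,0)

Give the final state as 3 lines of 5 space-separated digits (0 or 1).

Answer: 1 0 1 0 1
1 0 0 0 0
1 0 0 1 0

Derivation:
After press 1 at (2,4):
1 1 1 0 1
1 1 0 0 0
0 0 0 1 0

After press 2 at (1,0):
0 1 1 0 1
0 0 0 0 0
1 0 0 1 0

After press 3 at (0,0):
1 0 1 0 1
1 0 0 0 0
1 0 0 1 0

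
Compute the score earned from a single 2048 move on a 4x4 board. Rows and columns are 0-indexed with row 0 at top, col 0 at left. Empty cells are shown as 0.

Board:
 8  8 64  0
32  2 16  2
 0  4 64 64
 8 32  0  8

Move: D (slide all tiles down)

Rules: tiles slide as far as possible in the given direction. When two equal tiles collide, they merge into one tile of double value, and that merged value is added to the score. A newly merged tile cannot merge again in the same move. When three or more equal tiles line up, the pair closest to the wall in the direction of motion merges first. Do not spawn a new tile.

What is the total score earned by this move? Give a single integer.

Answer: 0

Derivation:
Slide down:
col 0: [8, 32, 0, 8] -> [0, 8, 32, 8]  score +0 (running 0)
col 1: [8, 2, 4, 32] -> [8, 2, 4, 32]  score +0 (running 0)
col 2: [64, 16, 64, 0] -> [0, 64, 16, 64]  score +0 (running 0)
col 3: [0, 2, 64, 8] -> [0, 2, 64, 8]  score +0 (running 0)
Board after move:
 0  8  0  0
 8  2 64  2
32  4 16 64
 8 32 64  8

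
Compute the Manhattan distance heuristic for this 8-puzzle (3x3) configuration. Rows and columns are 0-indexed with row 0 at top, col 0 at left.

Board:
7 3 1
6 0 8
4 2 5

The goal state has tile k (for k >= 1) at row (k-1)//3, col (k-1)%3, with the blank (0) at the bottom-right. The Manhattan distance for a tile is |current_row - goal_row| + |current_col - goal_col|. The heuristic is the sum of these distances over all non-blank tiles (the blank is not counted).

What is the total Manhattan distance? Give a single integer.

Tile 7: at (0,0), goal (2,0), distance |0-2|+|0-0| = 2
Tile 3: at (0,1), goal (0,2), distance |0-0|+|1-2| = 1
Tile 1: at (0,2), goal (0,0), distance |0-0|+|2-0| = 2
Tile 6: at (1,0), goal (1,2), distance |1-1|+|0-2| = 2
Tile 8: at (1,2), goal (2,1), distance |1-2|+|2-1| = 2
Tile 4: at (2,0), goal (1,0), distance |2-1|+|0-0| = 1
Tile 2: at (2,1), goal (0,1), distance |2-0|+|1-1| = 2
Tile 5: at (2,2), goal (1,1), distance |2-1|+|2-1| = 2
Sum: 2 + 1 + 2 + 2 + 2 + 1 + 2 + 2 = 14

Answer: 14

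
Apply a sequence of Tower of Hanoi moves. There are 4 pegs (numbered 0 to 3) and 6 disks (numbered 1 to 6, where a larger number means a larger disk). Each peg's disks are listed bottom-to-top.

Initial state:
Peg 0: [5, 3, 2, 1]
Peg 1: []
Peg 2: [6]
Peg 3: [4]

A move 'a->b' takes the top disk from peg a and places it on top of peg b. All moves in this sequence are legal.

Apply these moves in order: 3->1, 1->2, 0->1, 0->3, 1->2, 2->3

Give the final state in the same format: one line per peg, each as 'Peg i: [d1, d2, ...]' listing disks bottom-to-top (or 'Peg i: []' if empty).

After move 1 (3->1):
Peg 0: [5, 3, 2, 1]
Peg 1: [4]
Peg 2: [6]
Peg 3: []

After move 2 (1->2):
Peg 0: [5, 3, 2, 1]
Peg 1: []
Peg 2: [6, 4]
Peg 3: []

After move 3 (0->1):
Peg 0: [5, 3, 2]
Peg 1: [1]
Peg 2: [6, 4]
Peg 3: []

After move 4 (0->3):
Peg 0: [5, 3]
Peg 1: [1]
Peg 2: [6, 4]
Peg 3: [2]

After move 5 (1->2):
Peg 0: [5, 3]
Peg 1: []
Peg 2: [6, 4, 1]
Peg 3: [2]

After move 6 (2->3):
Peg 0: [5, 3]
Peg 1: []
Peg 2: [6, 4]
Peg 3: [2, 1]

Answer: Peg 0: [5, 3]
Peg 1: []
Peg 2: [6, 4]
Peg 3: [2, 1]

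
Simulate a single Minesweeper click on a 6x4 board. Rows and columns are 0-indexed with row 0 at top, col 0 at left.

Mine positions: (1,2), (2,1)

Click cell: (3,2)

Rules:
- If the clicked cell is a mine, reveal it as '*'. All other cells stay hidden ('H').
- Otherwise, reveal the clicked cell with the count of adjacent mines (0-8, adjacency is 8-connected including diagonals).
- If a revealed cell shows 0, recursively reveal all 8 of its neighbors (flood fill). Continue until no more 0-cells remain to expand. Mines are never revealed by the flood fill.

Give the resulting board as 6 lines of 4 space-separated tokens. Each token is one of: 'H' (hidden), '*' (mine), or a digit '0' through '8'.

H H H H
H H H H
H H H H
H H 1 H
H H H H
H H H H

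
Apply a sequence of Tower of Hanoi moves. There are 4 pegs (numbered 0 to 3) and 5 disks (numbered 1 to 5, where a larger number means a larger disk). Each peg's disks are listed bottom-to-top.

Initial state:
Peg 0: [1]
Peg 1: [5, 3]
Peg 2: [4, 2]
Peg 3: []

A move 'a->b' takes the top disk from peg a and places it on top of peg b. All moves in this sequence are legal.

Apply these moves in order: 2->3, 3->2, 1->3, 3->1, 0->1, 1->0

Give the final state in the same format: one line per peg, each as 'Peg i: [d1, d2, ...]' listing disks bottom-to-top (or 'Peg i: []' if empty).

After move 1 (2->3):
Peg 0: [1]
Peg 1: [5, 3]
Peg 2: [4]
Peg 3: [2]

After move 2 (3->2):
Peg 0: [1]
Peg 1: [5, 3]
Peg 2: [4, 2]
Peg 3: []

After move 3 (1->3):
Peg 0: [1]
Peg 1: [5]
Peg 2: [4, 2]
Peg 3: [3]

After move 4 (3->1):
Peg 0: [1]
Peg 1: [5, 3]
Peg 2: [4, 2]
Peg 3: []

After move 5 (0->1):
Peg 0: []
Peg 1: [5, 3, 1]
Peg 2: [4, 2]
Peg 3: []

After move 6 (1->0):
Peg 0: [1]
Peg 1: [5, 3]
Peg 2: [4, 2]
Peg 3: []

Answer: Peg 0: [1]
Peg 1: [5, 3]
Peg 2: [4, 2]
Peg 3: []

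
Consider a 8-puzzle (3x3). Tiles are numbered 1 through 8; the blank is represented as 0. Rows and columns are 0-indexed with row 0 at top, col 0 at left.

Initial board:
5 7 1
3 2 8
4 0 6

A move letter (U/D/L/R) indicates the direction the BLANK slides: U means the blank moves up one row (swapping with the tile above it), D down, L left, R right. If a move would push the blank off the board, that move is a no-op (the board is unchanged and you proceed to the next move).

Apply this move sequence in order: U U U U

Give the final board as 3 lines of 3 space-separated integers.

After move 1 (U):
5 7 1
3 0 8
4 2 6

After move 2 (U):
5 0 1
3 7 8
4 2 6

After move 3 (U):
5 0 1
3 7 8
4 2 6

After move 4 (U):
5 0 1
3 7 8
4 2 6

Answer: 5 0 1
3 7 8
4 2 6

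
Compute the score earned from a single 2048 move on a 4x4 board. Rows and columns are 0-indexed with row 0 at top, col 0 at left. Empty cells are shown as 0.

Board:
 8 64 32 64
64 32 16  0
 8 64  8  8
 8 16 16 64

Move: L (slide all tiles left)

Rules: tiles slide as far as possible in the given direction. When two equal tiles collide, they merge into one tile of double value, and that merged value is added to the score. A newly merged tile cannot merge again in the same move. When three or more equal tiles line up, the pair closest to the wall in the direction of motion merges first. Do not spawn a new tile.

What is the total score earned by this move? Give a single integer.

Slide left:
row 0: [8, 64, 32, 64] -> [8, 64, 32, 64]  score +0 (running 0)
row 1: [64, 32, 16, 0] -> [64, 32, 16, 0]  score +0 (running 0)
row 2: [8, 64, 8, 8] -> [8, 64, 16, 0]  score +16 (running 16)
row 3: [8, 16, 16, 64] -> [8, 32, 64, 0]  score +32 (running 48)
Board after move:
 8 64 32 64
64 32 16  0
 8 64 16  0
 8 32 64  0

Answer: 48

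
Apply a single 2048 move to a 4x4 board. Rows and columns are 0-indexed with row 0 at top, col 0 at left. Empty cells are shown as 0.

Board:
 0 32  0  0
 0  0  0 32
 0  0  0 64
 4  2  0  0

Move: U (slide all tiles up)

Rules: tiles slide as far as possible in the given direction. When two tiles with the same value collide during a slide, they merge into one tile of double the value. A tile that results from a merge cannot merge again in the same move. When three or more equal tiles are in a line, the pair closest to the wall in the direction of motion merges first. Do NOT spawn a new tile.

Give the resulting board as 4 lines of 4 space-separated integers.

Slide up:
col 0: [0, 0, 0, 4] -> [4, 0, 0, 0]
col 1: [32, 0, 0, 2] -> [32, 2, 0, 0]
col 2: [0, 0, 0, 0] -> [0, 0, 0, 0]
col 3: [0, 32, 64, 0] -> [32, 64, 0, 0]

Answer:  4 32  0 32
 0  2  0 64
 0  0  0  0
 0  0  0  0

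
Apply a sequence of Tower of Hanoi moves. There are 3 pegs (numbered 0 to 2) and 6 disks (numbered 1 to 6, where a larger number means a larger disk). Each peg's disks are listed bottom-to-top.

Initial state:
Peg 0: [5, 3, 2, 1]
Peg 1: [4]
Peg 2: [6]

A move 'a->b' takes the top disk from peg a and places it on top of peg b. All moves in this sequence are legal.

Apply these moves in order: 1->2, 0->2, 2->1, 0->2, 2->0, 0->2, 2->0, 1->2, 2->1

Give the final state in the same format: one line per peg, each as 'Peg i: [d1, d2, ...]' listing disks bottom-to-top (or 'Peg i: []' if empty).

After move 1 (1->2):
Peg 0: [5, 3, 2, 1]
Peg 1: []
Peg 2: [6, 4]

After move 2 (0->2):
Peg 0: [5, 3, 2]
Peg 1: []
Peg 2: [6, 4, 1]

After move 3 (2->1):
Peg 0: [5, 3, 2]
Peg 1: [1]
Peg 2: [6, 4]

After move 4 (0->2):
Peg 0: [5, 3]
Peg 1: [1]
Peg 2: [6, 4, 2]

After move 5 (2->0):
Peg 0: [5, 3, 2]
Peg 1: [1]
Peg 2: [6, 4]

After move 6 (0->2):
Peg 0: [5, 3]
Peg 1: [1]
Peg 2: [6, 4, 2]

After move 7 (2->0):
Peg 0: [5, 3, 2]
Peg 1: [1]
Peg 2: [6, 4]

After move 8 (1->2):
Peg 0: [5, 3, 2]
Peg 1: []
Peg 2: [6, 4, 1]

After move 9 (2->1):
Peg 0: [5, 3, 2]
Peg 1: [1]
Peg 2: [6, 4]

Answer: Peg 0: [5, 3, 2]
Peg 1: [1]
Peg 2: [6, 4]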